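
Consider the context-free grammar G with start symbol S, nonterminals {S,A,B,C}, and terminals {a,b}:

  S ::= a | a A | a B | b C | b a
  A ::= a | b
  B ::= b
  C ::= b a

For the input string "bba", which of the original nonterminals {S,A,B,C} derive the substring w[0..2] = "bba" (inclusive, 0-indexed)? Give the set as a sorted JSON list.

Convert to CNF:
  S -> T0 C | T0 T1 | T1 A | T1 B | a
  A -> a | b
  B -> b
  C -> T0 T1
  T0 -> b
  T1 -> a

CYK fill (cells [i..j] with 0 ≤ i ≤ j ≤ 2 only):
  cell(0,0) b: {A,B,T0}  orig:{A,B}
  cell(1,1) b: {A,B,T0}  orig:{A,B}
  cell(2,2) a: {A,S,T1}  orig:{A,S}
  cell(0,1) bb: ∅
  cell(1,2) ba: {C,S}
  cell(0,2) bba: {S}

Original NTs in T[0,2] deriving "bba": ["S"]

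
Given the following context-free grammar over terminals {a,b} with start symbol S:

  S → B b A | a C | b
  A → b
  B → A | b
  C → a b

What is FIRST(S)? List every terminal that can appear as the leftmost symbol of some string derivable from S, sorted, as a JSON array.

Compute FIRST by fixpoint:
pass 1:
  A via A→b: +{b}
  B via B→A: +{b}
  C via C→a b: +{a}
  S via S→B b A: +{b}
  S via S→a C: +{a}
  S: {a,b}  A: {b}  B: {b}  C: {a}
pass 2: (no change)
  S: {a,b}  A: {b}  B: {b}  C: {a}

FIRST(S) = ["a", "b"]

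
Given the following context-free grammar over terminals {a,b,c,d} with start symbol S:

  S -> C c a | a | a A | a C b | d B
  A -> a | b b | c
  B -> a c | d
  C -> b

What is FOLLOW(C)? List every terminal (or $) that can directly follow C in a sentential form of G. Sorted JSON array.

Compute FIRST by fixpoint:
pass 1:
  A via A→a: +{a}
  A via A→b b: +{b}
  A via A→c: +{c}
  B via B→a c: +{a}
  B via B→d: +{d}
  C via C→b: +{b}
  S via S→C c a: +{b}
  S via S→a: +{a}
  S via S→d B: +{d}
  S: {a,b,d}  A: {a,b,c}  B: {a,d}  C: {b}
pass 2: — fixpoint
  S: {a,b,d}  A: {a,b,c}  B: {a,d}  C: {b}

Compute FOLLOW by fixpoint:
FOLLOW(S) := {$}
round 1:
  S→C c a: FOLLOW(C) ⊇ FIRST(c) = {c}; new: +{c}
  S→a A: FOLLOW(A) ⊇ FOLLOW(S) ⊇ {$}; new: +{$}
  S→a C b: FOLLOW(C) ⊇ FIRST(b) = {b}; new: +{b}
  S→d B: FOLLOW(B) ⊇ FOLLOW(S) ⊇ {$}; new: +{$}
  FOLLOW[S]={$}  FOLLOW[A]={$}  FOLLOW[B]={$}  FOLLOW[C]={b,c}
round 2: (stable)
  FOLLOW[S]={$}  FOLLOW[A]={$}  FOLLOW[B]={$}  FOLLOW[C]={b,c}

FOLLOW(C) = ["b", "c"]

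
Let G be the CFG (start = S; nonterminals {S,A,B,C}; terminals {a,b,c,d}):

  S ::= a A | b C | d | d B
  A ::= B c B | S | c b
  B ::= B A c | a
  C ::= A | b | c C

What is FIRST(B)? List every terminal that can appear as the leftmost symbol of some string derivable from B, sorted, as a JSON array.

Compute FIRST by fixpoint:
[1]
  A via A→c b: +{c}
  B via B→a: +{a}
  C via C→A: +{c}
  C via C→b: +{b}
  S via S→a A: +{a}
  S via S→b C: +{b}
  S via S→d: +{d}
  FIRST(S)={a,b,d}  FIRST(A)={c}  FIRST(B)={a}  FIRST(C)={b,c}
[2]
  A via A→B c B: +{a}
  A via A→S: +{b,d}
  C via C→A: +{a,d}
  FIRST(S)={a,b,d}  FIRST(A)={a,b,c,d}  FIRST(B)={a}  FIRST(C)={a,b,c,d}
[3] done
  FIRST(S)={a,b,d}  FIRST(A)={a,b,c,d}  FIRST(B)={a}  FIRST(C)={a,b,c,d}

FIRST(B) = ["a"]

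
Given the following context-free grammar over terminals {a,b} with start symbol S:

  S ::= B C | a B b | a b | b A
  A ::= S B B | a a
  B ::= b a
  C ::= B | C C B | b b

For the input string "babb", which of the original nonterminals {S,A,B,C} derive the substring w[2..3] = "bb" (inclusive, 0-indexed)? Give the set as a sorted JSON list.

Convert to CNF:
  S -> B C | T0 T1 | T0 X4 | T1 A
  A -> S X2 | T0 T0
  B -> T1 T0
  C -> C X3 | T1 T0 | T1 T1
  T0 -> a
  T1 -> b
  X2 -> B B
  X3 -> C B
  X4 -> B T1

CYK table (by increasing span), restricted to cells inside w[2..3]:
  T[2,2] 'b' = {T1}  orig:{}
  T[3,3] 'b' = {T1}  orig:{}
  T[2,3] 'bb' = {C}

Original NTs in T[2,3] deriving "bb": ["C"]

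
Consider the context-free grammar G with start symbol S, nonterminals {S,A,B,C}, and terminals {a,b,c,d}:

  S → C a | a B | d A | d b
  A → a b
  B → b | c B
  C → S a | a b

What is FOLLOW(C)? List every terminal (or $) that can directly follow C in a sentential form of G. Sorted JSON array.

FIRST iteration:
[1]
  A via A→a b: +{a}
  B via B→b: +{b}
  B via B→c B: +{c}
  C via C→a b: +{a}
  S via S→C a: +{a}
  S via S→d A: +{d}
  FIRST[S]={a,d}  FIRST[A]={a}  FIRST[B]={b,c}  FIRST[C]={a}
[2]
  C via C→S a: +{d}
  FIRST[S]={a,d}  FIRST[A]={a}  FIRST[B]={b,c}  FIRST[C]={a,d}
[3] (stable)
  FIRST[S]={a,d}  FIRST[A]={a}  FIRST[B]={b,c}  FIRST[C]={a,d}

Compute FOLLOW by fixpoint:
initialize: $ ∈ FOLLOW(S)
[1]
  C→S a: FOLLOW(S) ⊇ FIRST(a) = {a}; new: +{a}
  S→C a: FOLLOW(C) ⊇ FIRST(a) = {a}; new: +{a}
  S→a B: FOLLOW(B) ⊇ FOLLOW(S) ⊇ {$,a}; new: +{$,a}
  S→d A: FOLLOW(A) ⊇ FOLLOW(S) ⊇ {$,a}; new: +{$,a}
  FOLLOW[S]={$,a}  FOLLOW[A]={$,a}  FOLLOW[B]={$,a}  FOLLOW[C]={a}
[2] (no change)
  FOLLOW[S]={$,a}  FOLLOW[A]={$,a}  FOLLOW[B]={$,a}  FOLLOW[C]={a}

FOLLOW(C) = ["a"]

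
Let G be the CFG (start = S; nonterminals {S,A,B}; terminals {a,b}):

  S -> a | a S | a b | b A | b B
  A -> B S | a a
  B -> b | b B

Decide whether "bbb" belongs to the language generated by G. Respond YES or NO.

CNF form of G:
  S -> T0 S | T0 T1 | T1 A | T1 B | a
  A -> B S | T0 T0
  B -> T1 B | b
  T0 -> a
  T1 -> b

Fill CYK table bottom-up:
  [0..0]={B,T1}  "b"  orig:{B}
  [1..1]={B,T1}  "b"  orig:{B}
  [2..2]={B,T1}  "b"  orig:{B}
  [0..1]={B,S}  "bb"
  [1..2]={B,S}  "bb"
  [0..2]={A,B,S}  "bbb"

S ∈ T[0,2] ⇒ YES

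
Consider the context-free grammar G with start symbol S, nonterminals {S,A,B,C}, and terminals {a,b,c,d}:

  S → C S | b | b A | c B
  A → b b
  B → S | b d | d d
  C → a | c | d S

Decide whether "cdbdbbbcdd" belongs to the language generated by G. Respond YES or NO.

CNF form of G:
  S -> C S | T0 A | T2 B | b
  A -> T0 T0
  B -> C S | T0 A | T0 T1 | T1 T1 | T2 B | b
  C -> T1 S | a | c
  T0 -> b
  T1 -> d
  T2 -> c

CYK table (by increasing span):
  T[0,0] 'c' = {C,T2}  orig:{C}
  T[1,1] 'd' = {T1}  orig:{}
  T[2,2] 'b' = {B,S,T0}  orig:{B,S}
  T[3,3] 'd' = {T1}  orig:{}
  T[4,4] 'b' = {B,S,T0}  orig:{B,S}
  T[5,5] 'b' = {B,S,T0}  orig:{B,S}
  T[6,6] 'b' = {B,S,T0}  orig:{B,S}
  T[7,7] 'c' = {C,T2}  orig:{C}
  T[8,8] 'd' = {T1}  orig:{}
  T[9,9] 'd' = {T1}  orig:{}
  T[0,1] 'cd' = ∅
  T[1,2] 'db' = {C}
  T[2,3] 'bd' = {B}
  T[3,4] 'db' = {C}
  T[4,5] 'bb' = {A}
  T[5,6] 'bb' = {A}
  T[6,7] 'bc' = ∅
  T[7,8] 'cd' = ∅
  T[8,9] 'dd' = {B}
  T[0,2] 'cdb' = ∅
  T[1,3] 'dbd' = ∅
  T[2,4] 'bdb' = ∅
  T[3,5] 'dbb' = {B,S}
  T[4,6] 'bbb' = {B,S}
  T[5,7] 'bbc' = ∅
  T[6,8] 'bcd' = ∅
  T[7,9] 'cdd' = {B,S}
  T[0,3] 'cdbd' = ∅
  T[1,4] 'dbdb' = ∅
  T[2,5] 'bdbb' = ∅
  T[3,6] 'dbbb' = {C}
  T[4,7] 'bbbc' = ∅
  T[5,8] 'bbcd' = ∅
  T[6,9] 'bcdd' = ∅
  T[0,4] 'cdbdb' = ∅
  T[1,5] 'dbdbb' = {B,S}
  T[2,6] 'bdbbb' = ∅
  T[3,7] 'dbbbc' = ∅
  T[4,8] 'bbbcd' = ∅
  T[5,9] 'bbcdd' = ∅
  T[0,5] 'cdbdbb' = {B,S}
  T[1,6] 'dbdbbb' = ∅
  T[2,7] 'bdbbbc' = ∅
  T[3,8] 'dbbbcd' = ∅
  T[4,9] 'bbbcdd' = ∅
  T[0,6] 'cdbdbbb' = ∅
  T[1,7] 'dbdbbbc' = ∅
  T[2,8] 'bdbbbcd' = ∅
  T[3,9] 'dbbbcdd' = {B,S}
  T[0,7] 'cdbdbbbc' = ∅
  T[1,8] 'dbdbbbcd' = ∅
  T[2,9] 'bdbbbcdd' = ∅
  T[0,8] 'cdbdbbbcd' = ∅
  T[1,9] 'dbdbbbcdd' = {B,S}
  T[0,9] 'cdbdbbbcdd' = {B,S}

S ∈ T[0,9] ⇒ YES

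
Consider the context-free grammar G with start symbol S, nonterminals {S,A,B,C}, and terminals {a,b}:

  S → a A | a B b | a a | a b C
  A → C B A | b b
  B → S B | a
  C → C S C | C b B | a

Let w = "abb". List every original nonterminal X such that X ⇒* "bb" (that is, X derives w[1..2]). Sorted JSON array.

Convert to CNF:
  S -> T1 A | T1 T1 | T1 X5 | T1 X6
  A -> C X2 | T0 T0
  B -> S B | a
  C -> C X3 | C X4 | a
  T0 -> b
  T1 -> a
  X2 -> B A
  X3 -> S C
  X4 -> T0 B
  X5 -> B T0
  X6 -> T0 C

CYK fill, restricted to cells inside w[1..2]:
  cell(1,1) b: {T0}  orig:{}
  cell(2,2) b: {T0}  orig:{}
  cell(1,2) bb: {A}

Original NTs in T[1,2] deriving "bb": ["A"]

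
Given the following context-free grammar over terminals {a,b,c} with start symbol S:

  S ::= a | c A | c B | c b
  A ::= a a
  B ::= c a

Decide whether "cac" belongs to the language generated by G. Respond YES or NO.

CNF form of G:
  S -> T1 A | T1 B | T1 T2 | a
  A -> T0 T0
  B -> T1 T0
  T0 -> a
  T1 -> c
  T2 -> b

CYK table (by increasing span):
  cell(0,0) c: {T1}  orig:{}
  cell(1,1) a: {S,T0}  orig:{S}
  cell(2,2) c: {T1}  orig:{}
  cell(0,1) ca: {B}
  cell(1,2) ac: ∅
  cell(0,2) cac: ∅

S ∉ T[0,2] ⇒ NO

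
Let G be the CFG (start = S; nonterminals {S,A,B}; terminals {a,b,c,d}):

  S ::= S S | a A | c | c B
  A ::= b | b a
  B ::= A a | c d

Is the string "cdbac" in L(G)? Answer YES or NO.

CNF form of G:
  S -> S S | T1 A | T2 B | c
  A -> T0 T1 | b
  B -> A T1 | T2 T3
  T0 -> b
  T1 -> a
  T2 -> c
  T3 -> d

Fill CYK table bottom-up:
  T[0,0] 'c' = {S,T2}  orig:{S}
  T[1,1] 'd' = {T3}  orig:{}
  T[2,2] 'b' = {A,T0}  orig:{A}
  T[3,3] 'a' = {T1}  orig:{}
  T[4,4] 'c' = {S,T2}  orig:{S}
  T[0,1] 'cd' = {B}
  T[1,2] 'db' = ∅
  T[2,3] 'ba' = {A,B}
  T[3,4] 'ac' = ∅
  T[0,2] 'cdb' = ∅
  T[1,3] 'dba' = ∅
  T[2,4] 'bac' = ∅
  T[0,3] 'cdba' = ∅
  T[1,4] 'dbac' = ∅
  T[0,4] 'cdbac' = ∅

S ∉ T[0,4] ⇒ NO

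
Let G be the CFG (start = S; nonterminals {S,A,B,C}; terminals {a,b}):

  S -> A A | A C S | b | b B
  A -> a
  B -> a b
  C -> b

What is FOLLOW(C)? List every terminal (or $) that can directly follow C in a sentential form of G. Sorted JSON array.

FIRST sets, iterate to fixpoint:
pass 1:
  A via A→a: +{a}
  B via B→a b: +{a}
  C via C→b: +{b}
  S via S→A A: +{a}
  S via S→b: +{b}
  FIRST[S]={a,b}  FIRST[A]={a}  FIRST[B]={a}  FIRST[C]={b}
pass 2: (stable)
  FIRST[S]={a,b}  FIRST[A]={a}  FIRST[B]={a}  FIRST[C]={b}

Compute FOLLOW by fixpoint:
FOLLOW(S) := {$}
iter 1:
  S→A A: FOLLOW(A) ⊇ FIRST(A) = {a}; new: +{a}
  S→A A: FOLLOW(A) ⊇ FOLLOW(S) ⊇ {$}; new: +{$}
  S→A C S: FOLLOW(A) ⊇ FIRST(C) = {b}; new: +{b}
  S→A C S: FOLLOW(C) ⊇ FIRST(S) = {a,b}; new: +{a,b}
  S→b B: FOLLOW(B) ⊇ FOLLOW(S) ⊇ {$}; new: +{$}
  S: {$}  A: {$,a,b}  B: {$}  C: {a,b}
iter 2: — fixpoint
  S: {$}  A: {$,a,b}  B: {$}  C: {a,b}

FOLLOW(C) = ["a", "b"]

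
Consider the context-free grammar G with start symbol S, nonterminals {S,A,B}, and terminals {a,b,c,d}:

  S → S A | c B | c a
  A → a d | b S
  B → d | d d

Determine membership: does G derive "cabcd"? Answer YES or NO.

Convert to CNF:
  S -> S A | T3 B | T3 T0
  A -> T0 T1 | T2 S
  B -> T1 T1 | d
  T0 -> a
  T1 -> d
  T2 -> b
  T3 -> c

CYK table (by increasing span):
  [0..0]={T3}  "c"  orig:{}
  [1..1]={T0}  "a"  orig:{}
  [2..2]={T2}  "b"  orig:{}
  [3..3]={T3}  "c"  orig:{}
  [4..4]={B,T1}  "d"  orig:{B}
  [0..1]={S}  "ca"
  [1..2]=∅  "ab"
  [2..3]=∅  "bc"
  [3..4]={S}  "cd"
  [0..2]=∅  "cab"
  [1..3]=∅  "abc"
  [2..4]={A}  "bcd"
  [0..3]=∅  "cabc"
  [1..4]=∅  "abcd"
  [0..4]={S}  "cabcd"

S ∈ T[0,4] ⇒ YES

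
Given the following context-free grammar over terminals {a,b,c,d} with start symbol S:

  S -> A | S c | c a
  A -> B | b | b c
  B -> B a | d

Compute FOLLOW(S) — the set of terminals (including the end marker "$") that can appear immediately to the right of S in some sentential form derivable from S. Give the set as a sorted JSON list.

FIRST iteration:
pass 1:
  A via A→b: +{b}
  B via B→d: +{d}
  S via S→A: +{b}
  S via S→c a: +{c}
  S: {b,c}  A: {b}  B: {d}
pass 2:
  A via A→B: +{d}
  S via S→A: +{d}
  S: {b,c,d}  A: {b,d}  B: {d}
pass 3: (no change)
  S: {b,c,d}  A: {b,d}  B: {d}

FOLLOW sets:
FOLLOW(S) := {$}
pass 1:
  B→B a: FOLLOW(B) ⊇ FIRST(a) = {a}; new: +{a}
  S→A: FOLLOW(A) ⊇ FOLLOW(S) ⊇ {$}; new: +{$}
  S→S c: FOLLOW(S) ⊇ FIRST(c) = {c}; new: +{c}
  S: {$,c}  A: {$}  B: {a}
pass 2:
  A→B: FOLLOW(B) ⊇ FOLLOW(A) ⊇ {$}; new: +{$}
  S→A: FOLLOW(A) ⊇ FOLLOW(S) ⊇ {$,c}; new: +{c}
  S: {$,c}  A: {$,c}  B: {$,a}
pass 3:
  A→B: FOLLOW(B) ⊇ FOLLOW(A) ⊇ {$,c}; new: +{c}
  S: {$,c}  A: {$,c}  B: {$,a,c}
pass 4: (no change)
  S: {$,c}  A: {$,c}  B: {$,a,c}

FOLLOW(S) = ["$", "c"]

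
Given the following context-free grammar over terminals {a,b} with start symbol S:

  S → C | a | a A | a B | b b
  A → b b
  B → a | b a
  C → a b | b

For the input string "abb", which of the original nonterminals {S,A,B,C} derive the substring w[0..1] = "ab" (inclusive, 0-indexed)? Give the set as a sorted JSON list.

CNF form of G:
  S -> T0 T0 | T1 A | T1 B | T1 T0 | a | b
  A -> T0 T0
  B -> T0 T1 | a
  C -> T1 T0 | b
  T0 -> b
  T1 -> a

Fill CYK table bottom-up — only the sub-triangle for w[0..1]:
  cell(0,0) a: {B,S,T1}  orig:{B,S}
  cell(1,1) b: {C,S,T0}  orig:{C,S}
  cell(0,1) ab: {C,S}

Original NTs in T[0,1] deriving "ab": ["C", "S"]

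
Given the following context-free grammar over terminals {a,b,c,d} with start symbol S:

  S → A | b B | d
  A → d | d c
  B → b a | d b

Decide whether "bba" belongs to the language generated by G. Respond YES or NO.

Convert to CNF:
  S -> T0 T1 | T2 B | d
  A -> T0 T1 | d
  B -> T0 T2 | T2 T3
  T0 -> d
  T1 -> c
  T2 -> b
  T3 -> a

Fill CYK table bottom-up:
  cell(0,0) b: {T2}  orig:{}
  cell(1,1) b: {T2}  orig:{}
  cell(2,2) a: {T3}  orig:{}
  cell(0,1) bb: ∅
  cell(1,2) ba: {B}
  cell(0,2) bba: {S}

S ∈ T[0,2] ⇒ YES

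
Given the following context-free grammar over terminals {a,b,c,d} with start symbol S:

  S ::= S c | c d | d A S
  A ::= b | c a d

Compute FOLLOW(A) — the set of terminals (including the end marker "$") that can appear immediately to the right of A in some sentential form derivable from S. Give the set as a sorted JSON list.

FIRST iteration:
round 1:
  A via A→b: +{b}
  A via A→c a d: +{c}
  S via S→c d: +{c}
  S via S→d A S: +{d}
  FIRST(S)={c,d}  FIRST(A)={b,c}
round 2: (stable)
  FIRST(S)={c,d}  FIRST(A)={b,c}

FOLLOW sets:
FOLLOW(S) := {$}
[1]
  S→S c: FOLLOW(S) ⊇ FIRST(c) = {c}; new: +{c}
  S→d A S: FOLLOW(A) ⊇ FIRST(S) = {c,d}; new: +{c,d}
  S: {$,c}  A: {c,d}
[2] done
  S: {$,c}  A: {c,d}

FOLLOW(A) = ["c", "d"]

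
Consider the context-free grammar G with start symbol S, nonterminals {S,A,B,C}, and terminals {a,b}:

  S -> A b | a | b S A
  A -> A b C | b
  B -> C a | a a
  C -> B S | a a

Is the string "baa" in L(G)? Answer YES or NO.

Convert to CNF:
  S -> A T0 | T0 X3 | a
  A -> A X2 | b
  B -> C T1 | T1 T1
  C -> B S | T1 T1
  T0 -> b
  T1 -> a
  X2 -> T0 C
  X3 -> S A

CYK table (by increasing span):
  [0..0]={A,T0}  "b"  orig:{A}
  [1..1]={S,T1}  "a"  orig:{S}
  [2..2]={S,T1}  "a"  orig:{S}
  [0..1]=∅  "ba"
  [1..2]={B,C}  "aa"
  [0..2]={X2}  "baa"  orig:{}

S ∉ T[0,2] ⇒ NO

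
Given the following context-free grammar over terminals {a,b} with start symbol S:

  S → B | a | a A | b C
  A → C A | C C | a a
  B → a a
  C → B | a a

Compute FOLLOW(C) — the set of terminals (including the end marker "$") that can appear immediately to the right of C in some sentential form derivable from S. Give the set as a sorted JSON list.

FIRST sets, iterate to fixpoint:
round 1:
  A via A→a a: +{a}
  B via B→a a: +{a}
  C via C→B: +{a}
  S via S→B: +{a}
  S via S→b C: +{b}
  FIRST[S]={a,b}  FIRST[A]={a}  FIRST[B]={a}  FIRST[C]={a}
round 2: done
  FIRST[S]={a,b}  FIRST[A]={a}  FIRST[B]={a}  FIRST[C]={a}

Compute FOLLOW by fixpoint:
seed FOLLOW(S) with $
iter 1:
  A→C A: FOLLOW(C) ⊇ FIRST(A) = {a}; new: +{a}
  C→B: FOLLOW(B) ⊇ FOLLOW(C) ⊇ {a}; new: +{a}
  S→B: FOLLOW(B) ⊇ FOLLOW(S) ⊇ {$}; new: +{$}
  S→a A: FOLLOW(A) ⊇ FOLLOW(S) ⊇ {$}; new: +{$}
  S→b C: FOLLOW(C) ⊇ FOLLOW(S) ⊇ {$}; new: +{$}
  FOLLOW(S)={$}  FOLLOW(A)={$}  FOLLOW(B)={$,a}  FOLLOW(C)={$,a}
iter 2: done
  FOLLOW(S)={$}  FOLLOW(A)={$}  FOLLOW(B)={$,a}  FOLLOW(C)={$,a}

FOLLOW(C) = ["$", "a"]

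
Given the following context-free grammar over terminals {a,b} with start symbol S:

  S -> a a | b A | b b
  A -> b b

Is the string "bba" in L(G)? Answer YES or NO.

CNF form of G:
  S -> T0 A | T0 T0 | T1 T1
  A -> T0 T0
  T0 -> b
  T1 -> a

Fill CYK table bottom-up:
  T[0,0] 'b' = {T0}  orig:{}
  T[1,1] 'b' = {T0}  orig:{}
  T[2,2] 'a' = {T1}  orig:{}
  T[0,1] 'bb' = {A,S}
  T[1,2] 'ba' = ∅
  T[0,2] 'bba' = ∅

S ∉ T[0,2] ⇒ NO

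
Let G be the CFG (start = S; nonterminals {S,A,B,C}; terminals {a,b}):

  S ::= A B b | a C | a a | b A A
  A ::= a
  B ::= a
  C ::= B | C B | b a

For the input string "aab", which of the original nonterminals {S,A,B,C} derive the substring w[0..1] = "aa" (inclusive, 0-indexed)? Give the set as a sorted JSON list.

CNF form of G:
  S -> A X2 | T0 X3 | T1 C | T1 T1
  A -> a
  B -> a
  C -> C B | T0 T1 | a
  T0 -> b
  T1 -> a
  X2 -> B T0
  X3 -> A A

CYK fill, restricted to cells inside w[0..1]:
  cell(0,0) a: {A,B,C,T1}  orig:{A,B,C}
  cell(1,1) a: {A,B,C,T1}  orig:{A,B,C}
  cell(0,1) aa: {C,S,X3}  orig:{C,S}

Original NTs in T[0,1] deriving "aa": ["C", "S"]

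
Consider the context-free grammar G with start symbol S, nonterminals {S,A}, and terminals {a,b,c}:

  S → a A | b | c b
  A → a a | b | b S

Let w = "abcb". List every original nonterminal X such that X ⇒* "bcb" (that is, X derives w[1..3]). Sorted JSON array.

Convert to CNF:
  S -> T0 A | T2 T1 | b
  A -> T0 T0 | T1 S | b
  T0 -> a
  T1 -> b
  T2 -> c

CYK table (by increasing span), restricted to cells inside w[1..3]:
  [1..1]={A,S,T1}  "b"  orig:{A,S}
  [2..2]={T2}  "c"  orig:{}
  [3..3]={A,S,T1}  "b"  orig:{A,S}
  [1..2]=∅  "bc"
  [2..3]={S}  "cb"
  [1..3]={A}  "bcb"

Original NTs in T[1,3] deriving "bcb": ["A"]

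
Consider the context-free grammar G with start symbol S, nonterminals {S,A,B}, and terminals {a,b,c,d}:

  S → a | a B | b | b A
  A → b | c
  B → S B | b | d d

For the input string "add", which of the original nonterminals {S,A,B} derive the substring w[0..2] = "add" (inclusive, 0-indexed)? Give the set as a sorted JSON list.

CNF form of G:
  S -> T1 B | T2 A | a | b
  A -> b | c
  B -> S B | T0 T0 | b
  T0 -> d
  T1 -> a
  T2 -> b

Fill CYK table bottom-up (cells [i..j] with 0 ≤ i ≤ j ≤ 2 only):
  cell(0,0) a: {S,T1}  orig:{S}
  cell(1,1) d: {T0}  orig:{}
  cell(2,2) d: {T0}  orig:{}
  cell(0,1) ad: ∅
  cell(1,2) dd: {B}
  cell(0,2) add: {B,S}

Original NTs in T[0,2] deriving "add": ["B", "S"]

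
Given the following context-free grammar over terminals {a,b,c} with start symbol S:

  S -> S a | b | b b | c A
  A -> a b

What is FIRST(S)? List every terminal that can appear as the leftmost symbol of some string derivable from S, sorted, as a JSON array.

FIRST sets, iterate to fixpoint:
round 1:
  A via A→a b: +{a}
  S via S→b: +{b}
  S via S→c A: +{c}
  FIRST[S]={b,c}  FIRST[A]={a}
round 2: done
  FIRST[S]={b,c}  FIRST[A]={a}

FIRST(S) = ["b", "c"]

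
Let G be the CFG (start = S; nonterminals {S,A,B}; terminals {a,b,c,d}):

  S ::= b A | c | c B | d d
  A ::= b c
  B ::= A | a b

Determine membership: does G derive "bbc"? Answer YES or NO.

Convert to CNF:
  S -> T0 A | T1 B | T3 T3 | c
  A -> T0 T1
  B -> T0 T1 | T2 T0
  T0 -> b
  T1 -> c
  T2 -> a
  T3 -> d

CYK fill:
  T[0,0] 'b' = {T0}  orig:{}
  T[1,1] 'b' = {T0}  orig:{}
  T[2,2] 'c' = {S,T1}  orig:{S}
  T[0,1] 'bb' = ∅
  T[1,2] 'bc' = {A,B}
  T[0,2] 'bbc' = {S}

S ∈ T[0,2] ⇒ YES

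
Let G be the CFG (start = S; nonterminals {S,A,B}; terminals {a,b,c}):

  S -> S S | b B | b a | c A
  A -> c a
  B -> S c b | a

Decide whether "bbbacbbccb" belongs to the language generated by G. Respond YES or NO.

CNF form of G:
  S -> S S | T0 A | T2 B | T2 T1
  A -> T0 T1
  B -> S X3 | a
  T0 -> c
  T1 -> a
  T2 -> b
  X3 -> T0 T2

CYK table (by increasing span):
  cell(0,0) b: {T2}  orig:{}
  cell(1,1) b: {T2}  orig:{}
  cell(2,2) b: {T2}  orig:{}
  cell(3,3) a: {B,T1}  orig:{B}
  cell(4,4) c: {T0}  orig:{}
  cell(5,5) b: {T2}  orig:{}
  cell(6,6) b: {T2}  orig:{}
  cell(7,7) c: {T0}  orig:{}
  cell(8,8) c: {T0}  orig:{}
  cell(9,9) b: {T2}  orig:{}
  cell(0,1) bb: ∅
  cell(1,2) bb: ∅
  cell(2,3) ba: {S}
  cell(3,4) ac: ∅
  cell(4,5) cb: {X3}  orig:{}
  cell(5,6) bb: ∅
  cell(6,7) bc: ∅
  cell(7,8) cc: ∅
  cell(8,9) cb: {X3}  orig:{}
  cell(0,2) bbb: ∅
  cell(1,3) bba: ∅
  cell(2,4) bac: ∅
  cell(3,5) acb: ∅
  cell(4,6) cbb: ∅
  cell(5,7) bbc: ∅
  cell(6,8) bcc: ∅
  cell(7,9) ccb: ∅
  cell(0,3) bbba: ∅
  cell(1,4) bbac: ∅
  cell(2,5) bacb: {B}
  cell(3,6) acbb: ∅
  cell(4,7) cbbc: ∅
  cell(5,8) bbcc: ∅
  cell(6,9) bccb: ∅
  cell(0,4) bbbac: ∅
  cell(1,5) bbacb: {S}
  cell(2,6) bacbb: ∅
  cell(3,7) acbbc: ∅
  cell(4,8) cbbcc: ∅
  cell(5,9) bbccb: ∅
  cell(0,5) bbbacb: ∅
  cell(1,6) bbacbb: ∅
  cell(2,7) bacbbc: ∅
  cell(3,8) acbbcc: ∅
  cell(4,9) cbbccb: ∅
  cell(0,6) bbbacbb: ∅
  cell(1,7) bbacbbc: ∅
  cell(2,8) bacbbcc: ∅
  cell(3,9) acbbccb: ∅
  cell(0,7) bbbacbbc: ∅
  cell(1,8) bbacbbcc: ∅
  cell(2,9) bacbbccb: ∅
  cell(0,8) bbbacbbcc: ∅
  cell(1,9) bbacbbccb: ∅
  cell(0,9) bbbacbbccb: ∅

S ∉ T[0,9] ⇒ NO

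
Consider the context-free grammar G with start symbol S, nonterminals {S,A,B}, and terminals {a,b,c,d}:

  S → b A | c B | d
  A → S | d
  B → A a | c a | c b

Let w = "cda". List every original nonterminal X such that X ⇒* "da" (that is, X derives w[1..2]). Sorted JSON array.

Convert to CNF:
  S -> T0 A | T1 B | d
  A -> T0 A | T1 B | d
  B -> A T2 | T1 T0 | T1 T2
  T0 -> b
  T1 -> c
  T2 -> a

CYK table (by increasing span) (cells [i..j] with 1 ≤ i ≤ j ≤ 2 only):
  [1..1]={A,S}  "d"
  [2..2]={T2}  "a"  orig:{}
  [1..2]={B}  "da"

Original NTs in T[1,2] deriving "da": ["B"]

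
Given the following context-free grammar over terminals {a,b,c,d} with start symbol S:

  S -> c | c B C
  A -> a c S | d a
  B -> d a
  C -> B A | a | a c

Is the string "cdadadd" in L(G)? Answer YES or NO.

CNF form of G:
  S -> T1 X4 | c
  A -> T0 X3 | T2 T0
  B -> T2 T0
  C -> B A | T0 T1 | a
  T0 -> a
  T1 -> c
  T2 -> d
  X3 -> T1 S
  X4 -> B C

CYK fill:
  cell(0,0) c: {S,T1}  orig:{S}
  cell(1,1) d: {T2}  orig:{}
  cell(2,2) a: {C,T0}  orig:{C}
  cell(3,3) d: {T2}  orig:{}
  cell(4,4) a: {C,T0}  orig:{C}
  cell(5,5) d: {T2}  orig:{}
  cell(6,6) d: {T2}  orig:{}
  cell(0,1) cd: ∅
  cell(1,2) da: {A,B}
  cell(2,3) ad: ∅
  cell(3,4) da: {A,B}
  cell(4,5) ad: ∅
  cell(5,6) dd: ∅
  cell(0,2) cda: ∅
  cell(1,3) dad: ∅
  cell(2,4) ada: ∅
  cell(3,5) dad: ∅
  cell(4,6) add: ∅
  cell(0,3) cdad: ∅
  cell(1,4) dada: {C}
  cell(2,5) adad: ∅
  cell(3,6) dadd: ∅
  cell(0,4) cdada: ∅
  cell(1,5) dadad: ∅
  cell(2,6) adadd: ∅
  cell(0,5) cdadad: ∅
  cell(1,6) dadadd: ∅
  cell(0,6) cdadadd: ∅

S ∉ T[0,6] ⇒ NO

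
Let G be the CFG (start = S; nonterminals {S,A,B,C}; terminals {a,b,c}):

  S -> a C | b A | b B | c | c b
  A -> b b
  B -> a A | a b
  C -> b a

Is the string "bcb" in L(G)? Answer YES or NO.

CNF form of G:
  S -> T0 A | T0 B | T1 C | T2 T0 | c
  A -> T0 T0
  B -> T1 A | T1 T0
  C -> T0 T1
  T0 -> b
  T1 -> a
  T2 -> c

Fill CYK table bottom-up:
  T[0,0] 'b' = {T0}  orig:{}
  T[1,1] 'c' = {S,T2}  orig:{S}
  T[2,2] 'b' = {T0}  orig:{}
  T[0,1] 'bc' = ∅
  T[1,2] 'cb' = {S}
  T[0,2] 'bcb' = ∅

S ∉ T[0,2] ⇒ NO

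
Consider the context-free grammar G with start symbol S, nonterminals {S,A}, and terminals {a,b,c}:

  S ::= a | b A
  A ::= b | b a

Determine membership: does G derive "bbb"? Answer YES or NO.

CNF form of G:
  S -> T0 A | a
  A -> T0 T1 | b
  T0 -> b
  T1 -> a

CYK table (by increasing span):
  T[0,0] 'b' = {A,T0}  orig:{A}
  T[1,1] 'b' = {A,T0}  orig:{A}
  T[2,2] 'b' = {A,T0}  orig:{A}
  T[0,1] 'bb' = {S}
  T[1,2] 'bb' = {S}
  T[0,2] 'bbb' = ∅

S ∉ T[0,2] ⇒ NO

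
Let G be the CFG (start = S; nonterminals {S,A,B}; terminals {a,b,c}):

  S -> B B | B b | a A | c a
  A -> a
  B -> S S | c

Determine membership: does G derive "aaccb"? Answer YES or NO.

Convert to CNF:
  S -> B B | B T0 | T1 A | T2 T1
  A -> a
  B -> S S | c
  T0 -> b
  T1 -> a
  T2 -> c

CYK table (by increasing span):
  T[0,0] 'a' = {A,T1}  orig:{A}
  T[1,1] 'a' = {A,T1}  orig:{A}
  T[2,2] 'c' = {B,T2}  orig:{B}
  T[3,3] 'c' = {B,T2}  orig:{B}
  T[4,4] 'b' = {T0}  orig:{}
  T[0,1] 'aa' = {S}
  T[1,2] 'ac' = ∅
  T[2,3] 'cc' = {S}
  T[3,4] 'cb' = {S}
  T[0,2] 'aac' = ∅
  T[1,3] 'acc' = ∅
  T[2,4] 'ccb' = ∅
  T[0,3] 'aacc' = {B}
  T[1,4] 'accb' = ∅
  T[0,4] 'aaccb' = {S}

S ∈ T[0,4] ⇒ YES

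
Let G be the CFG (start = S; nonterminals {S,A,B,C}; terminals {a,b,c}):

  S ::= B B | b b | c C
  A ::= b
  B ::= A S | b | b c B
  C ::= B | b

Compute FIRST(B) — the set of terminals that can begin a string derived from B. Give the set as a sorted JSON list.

FIRST sets, iterate to fixpoint:
iter 1:
  A via A→b: +{b}
  B via B→A S: +{b}
  C via C→B: +{b}
  S via S→B B: +{b}
  S via S→c C: +{c}
  FIRST(S)={b,c}  FIRST(A)={b}  FIRST(B)={b}  FIRST(C)={b}
iter 2: done
  FIRST(S)={b,c}  FIRST(A)={b}  FIRST(B)={b}  FIRST(C)={b}

FIRST(B) = ["b"]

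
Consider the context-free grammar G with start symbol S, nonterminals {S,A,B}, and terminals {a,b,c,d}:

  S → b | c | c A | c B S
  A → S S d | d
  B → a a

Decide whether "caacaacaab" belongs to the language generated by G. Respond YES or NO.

CNF form of G:
  S -> T2 A | T2 X4 | b | c
  A -> S X3 | d
  B -> T1 T1
  T0 -> d
  T1 -> a
  T2 -> c
  X3 -> S T0
  X4 -> B S

CYK table (by increasing span):
  T[0,0] 'c' = {S,T2}  orig:{S}
  T[1,1] 'a' = {T1}  orig:{}
  T[2,2] 'a' = {T1}  orig:{}
  T[3,3] 'c' = {S,T2}  orig:{S}
  T[4,4] 'a' = {T1}  orig:{}
  T[5,5] 'a' = {T1}  orig:{}
  T[6,6] 'c' = {S,T2}  orig:{S}
  T[7,7] 'a' = {T1}  orig:{}
  T[8,8] 'a' = {T1}  orig:{}
  T[9,9] 'b' = {S}
  T[0,1] 'ca' = ∅
  T[1,2] 'aa' = {B}
  T[2,3] 'ac' = ∅
  T[3,4] 'ca' = ∅
  T[4,5] 'aa' = {B}
  T[5,6] 'ac' = ∅
  T[6,7] 'ca' = ∅
  T[7,8] 'aa' = {B}
  T[8,9] 'ab' = ∅
  T[0,2] 'caa' = ∅
  T[1,3] 'aac' = {X4}  orig:{}
  T[2,4] 'aca' = ∅
  T[3,5] 'caa' = ∅
  T[4,6] 'aac' = {X4}  orig:{}
  T[5,7] 'aca' = ∅
  T[6,8] 'caa' = ∅
  T[7,9] 'aab' = {X4}  orig:{}
  T[0,3] 'caac' = {S}
  T[1,4] 'aaca' = ∅
  T[2,5] 'acaa' = ∅
  T[3,6] 'caac' = {S}
  T[4,7] 'aaca' = ∅
  T[5,8] 'acaa' = ∅
  T[6,9] 'caab' = {S}
  T[0,4] 'caaca' = ∅
  T[1,5] 'aacaa' = ∅
  T[2,6] 'acaac' = ∅
  T[3,7] 'caaca' = ∅
  T[4,8] 'aacaa' = ∅
  T[5,9] 'acaab' = ∅
  T[0,5] 'caacaa' = ∅
  T[1,6] 'aacaac' = {X4}  orig:{}
  T[2,7] 'acaaca' = ∅
  T[3,8] 'caacaa' = ∅
  T[4,9] 'aacaab' = {X4}  orig:{}
  T[0,6] 'caacaac' = {S}
  T[1,7] 'aacaaca' = ∅
  T[2,8] 'acaacaa' = ∅
  T[3,9] 'caacaab' = {S}
  T[0,7] 'caacaaca' = ∅
  T[1,8] 'aacaacaa' = ∅
  T[2,9] 'acaacaab' = ∅
  T[0,8] 'caacaacaa' = ∅
  T[1,9] 'aacaacaab' = {X4}  orig:{}
  T[0,9] 'caacaacaab' = {S}

S ∈ T[0,9] ⇒ YES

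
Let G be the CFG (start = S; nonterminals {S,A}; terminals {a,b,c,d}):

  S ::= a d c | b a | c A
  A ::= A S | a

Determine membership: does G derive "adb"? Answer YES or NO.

CNF form of G:
  S -> T0 X4 | T2 A | T3 T0
  A -> A S | a
  T0 -> a
  T1 -> d
  T2 -> c
  T3 -> b
  X4 -> T1 T2

Fill CYK table bottom-up:
  [0..0]={A,T0}  "a"  orig:{A}
  [1..1]={T1}  "d"  orig:{}
  [2..2]={T3}  "b"  orig:{}
  [0..1]=∅  "ad"
  [1..2]=∅  "db"
  [0..2]=∅  "adb"

S ∉ T[0,2] ⇒ NO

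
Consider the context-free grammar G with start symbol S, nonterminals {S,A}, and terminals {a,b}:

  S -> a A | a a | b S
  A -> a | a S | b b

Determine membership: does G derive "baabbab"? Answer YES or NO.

Convert to CNF:
  S -> T0 A | T0 T0 | T1 S
  A -> T0 S | T1 T1 | a
  T0 -> a
  T1 -> b

CYK table (by increasing span):
  cell(0,0) b: {T1}  orig:{}
  cell(1,1) a: {A,T0}  orig:{A}
  cell(2,2) a: {A,T0}  orig:{A}
  cell(3,3) b: {T1}  orig:{}
  cell(4,4) b: {T1}  orig:{}
  cell(5,5) a: {A,T0}  orig:{A}
  cell(6,6) b: {T1}  orig:{}
  cell(0,1) ba: ∅
  cell(1,2) aa: {S}
  cell(2,3) ab: ∅
  cell(3,4) bb: {A}
  cell(4,5) ba: ∅
  cell(5,6) ab: ∅
  cell(0,2) baa: {S}
  cell(1,3) aab: ∅
  cell(2,4) abb: {S}
  cell(3,5) bba: ∅
  cell(4,6) bab: ∅
  cell(0,3) baab: ∅
  cell(1,4) aabb: {A}
  cell(2,5) abba: ∅
  cell(3,6) bbab: ∅
  cell(0,4) baabb: ∅
  cell(1,5) aabba: ∅
  cell(2,6) abbab: ∅
  cell(0,5) baabba: ∅
  cell(1,6) aabbab: ∅
  cell(0,6) baabbab: ∅

S ∉ T[0,6] ⇒ NO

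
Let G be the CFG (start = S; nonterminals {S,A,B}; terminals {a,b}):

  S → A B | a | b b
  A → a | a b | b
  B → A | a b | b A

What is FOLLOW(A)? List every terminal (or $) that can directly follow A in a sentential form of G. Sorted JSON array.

Compute FIRST by fixpoint:
pass 1:
  A via A→a: +{a}
  A via A→b: +{b}
  B via B→A: +{a,b}
  S via S→A B: +{a,b}
  S: {a,b}  A: {a,b}  B: {a,b}
pass 2: (no change)
  S: {a,b}  A: {a,b}  B: {a,b}

FOLLOW iteration:
initialize: $ ∈ FOLLOW(S)
round 1:
  S→A B: FOLLOW(A) ⊇ FIRST(B) = {a,b}; new: +{a,b}
  S→A B: FOLLOW(B) ⊇ FOLLOW(S) ⊇ {$}; new: +{$}
  FOLLOW(S)={$}  FOLLOW(A)={a,b}  FOLLOW(B)={$}
round 2:
  B→A: FOLLOW(A) ⊇ FOLLOW(B) ⊇ {$}; new: +{$}
  FOLLOW(S)={$}  FOLLOW(A)={$,a,b}  FOLLOW(B)={$}
round 3: (stable)
  FOLLOW(S)={$}  FOLLOW(A)={$,a,b}  FOLLOW(B)={$}

FOLLOW(A) = ["$", "a", "b"]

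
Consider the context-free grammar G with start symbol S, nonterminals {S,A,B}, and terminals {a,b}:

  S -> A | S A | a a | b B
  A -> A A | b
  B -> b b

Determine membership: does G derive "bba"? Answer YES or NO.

Convert to CNF:
  S -> A A | S A | T0 B | T1 T1 | b
  A -> A A | b
  B -> T0 T0
  T0 -> b
  T1 -> a

Fill CYK table bottom-up:
  [0..0]={A,S,T0}  "b"  orig:{A,S}
  [1..1]={A,S,T0}  "b"  orig:{A,S}
  [2..2]={T1}  "a"  orig:{}
  [0..1]={A,B,S}  "bb"
  [1..2]=∅  "ba"
  [0..2]=∅  "bba"

S ∉ T[0,2] ⇒ NO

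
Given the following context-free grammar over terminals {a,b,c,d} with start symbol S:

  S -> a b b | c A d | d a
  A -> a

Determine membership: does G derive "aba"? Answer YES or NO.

CNF form of G:
  S -> T0 X4 | T2 X5 | T3 T0
  A -> a
  T0 -> a
  T1 -> b
  T2 -> c
  T3 -> d
  X4 -> T1 T1
  X5 -> A T3

CYK table (by increasing span):
  T[0,0] 'a' = {A,T0}  orig:{A}
  T[1,1] 'b' = {T1}  orig:{}
  T[2,2] 'a' = {A,T0}  orig:{A}
  T[0,1] 'ab' = ∅
  T[1,2] 'ba' = ∅
  T[0,2] 'aba' = ∅

S ∉ T[0,2] ⇒ NO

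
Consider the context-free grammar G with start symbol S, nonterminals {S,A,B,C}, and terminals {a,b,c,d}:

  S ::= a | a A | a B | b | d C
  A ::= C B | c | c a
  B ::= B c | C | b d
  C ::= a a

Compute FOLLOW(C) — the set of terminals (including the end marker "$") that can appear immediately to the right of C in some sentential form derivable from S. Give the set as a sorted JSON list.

FIRST sets, iterate to fixpoint:
[1]
  A via A→c: +{c}
  B via B→b d: +{b}
  C via C→a a: +{a}
  S via S→a: +{a}
  S via S→b: +{b}
  S via S→d C: +{d}
  FIRST[S]={a,b,d}  FIRST[A]={c}  FIRST[B]={b}  FIRST[C]={a}
[2]
  A via A→C B: +{a}
  B via B→C: +{a}
  FIRST[S]={a,b,d}  FIRST[A]={a,c}  FIRST[B]={a,b}  FIRST[C]={a}
[3] done
  FIRST[S]={a,b,d}  FIRST[A]={a,c}  FIRST[B]={a,b}  FIRST[C]={a}

FOLLOW iteration:
initialize: $ ∈ FOLLOW(S)
pass 1:
  A→C B: FOLLOW(C) ⊇ FIRST(B) = {a,b}; new: +{a,b}
  B→B c: FOLLOW(B) ⊇ FIRST(c) = {c}; new: +{c}
  B→C: FOLLOW(C) ⊇ FOLLOW(B) ⊇ {c}; new: +{c}
  S→a A: FOLLOW(A) ⊇ FOLLOW(S) ⊇ {$}; new: +{$}
  S→a B: FOLLOW(B) ⊇ FOLLOW(S) ⊇ {$}; new: +{$}
  S→d C: FOLLOW(C) ⊇ FOLLOW(S) ⊇ {$}; new: +{$}
  S: {$}  A: {$}  B: {$,c}  C: {$,a,b,c}
pass 2: (no change)
  S: {$}  A: {$}  B: {$,c}  C: {$,a,b,c}

FOLLOW(C) = ["$", "a", "b", "c"]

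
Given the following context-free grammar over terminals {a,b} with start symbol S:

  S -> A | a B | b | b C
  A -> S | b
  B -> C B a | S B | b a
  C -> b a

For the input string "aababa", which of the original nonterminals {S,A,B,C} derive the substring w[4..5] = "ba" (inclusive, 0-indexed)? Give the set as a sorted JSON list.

Convert to CNF:
  S -> T0 B | T1 C | b
  A -> T0 B | T1 C | b
  B -> C X2 | S B | T1 T0
  C -> T1 T0
  T0 -> a
  T1 -> b
  X2 -> B T0

CYK table (by increasing span) (cells [i..j] with 4 ≤ i ≤ j ≤ 5 only):
  [4..4]={A,S,T1}  "b"  orig:{A,S}
  [5..5]={T0}  "a"  orig:{}
  [4..5]={B,C}  "ba"

Original NTs in T[4,5] deriving "ba": ["B", "C"]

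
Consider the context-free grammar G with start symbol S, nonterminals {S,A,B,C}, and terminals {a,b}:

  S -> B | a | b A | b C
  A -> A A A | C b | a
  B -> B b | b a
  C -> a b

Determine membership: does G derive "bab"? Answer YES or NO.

Convert to CNF:
  S -> B T0 | T0 A | T0 C | T0 T1 | a
  A -> A X2 | C T0 | a
  B -> B T0 | T0 T1
  C -> T1 T0
  T0 -> b
  T1 -> a
  X2 -> A A

Fill CYK table bottom-up:
  T[0,0] 'b' = {T0}  orig:{}
  T[1,1] 'a' = {A,S,T1}  orig:{A,S}
  T[2,2] 'b' = {T0}  orig:{}
  T[0,1] 'ba' = {B,S}
  T[1,2] 'ab' = {C}
  T[0,2] 'bab' = {B,S}

S ∈ T[0,2] ⇒ YES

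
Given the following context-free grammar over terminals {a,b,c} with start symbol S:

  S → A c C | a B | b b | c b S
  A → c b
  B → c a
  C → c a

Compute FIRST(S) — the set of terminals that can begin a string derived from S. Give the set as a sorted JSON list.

Compute FIRST by fixpoint:
pass 1:
  A via A→c b: +{c}
  B via B→c a: +{c}
  C via C→c a: +{c}
  S via S→A c C: +{c}
  S via S→a B: +{a}
  S via S→b b: +{b}
  FIRST[S]={a,b,c}  FIRST[A]={c}  FIRST[B]={c}  FIRST[C]={c}
pass 2: (stable)
  FIRST[S]={a,b,c}  FIRST[A]={c}  FIRST[B]={c}  FIRST[C]={c}

FIRST(S) = ["a", "b", "c"]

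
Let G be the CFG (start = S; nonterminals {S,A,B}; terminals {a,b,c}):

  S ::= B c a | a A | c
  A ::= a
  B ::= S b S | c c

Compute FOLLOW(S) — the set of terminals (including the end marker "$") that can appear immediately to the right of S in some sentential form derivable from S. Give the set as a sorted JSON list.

Compute FIRST by fixpoint:
iter 1:
  A via A→a: +{a}
  B via B→c c: +{c}
  S via S→B c a: +{c}
  S via S→a A: +{a}
  FIRST(S)={a,c}  FIRST(A)={a}  FIRST(B)={c}
iter 2:
  B via B→S b S: +{a}
  FIRST(S)={a,c}  FIRST(A)={a}  FIRST(B)={a,c}
iter 3: (no change)
  FIRST(S)={a,c}  FIRST(A)={a}  FIRST(B)={a,c}

Compute FOLLOW by fixpoint:
FOLLOW(S) := {$}
iter 1:
  B→S b S: FOLLOW(S) ⊇ FIRST(b) = {b}; new: +{b}
  S→B c a: FOLLOW(B) ⊇ FIRST(c) = {c}; new: +{c}
  S→a A: FOLLOW(A) ⊇ FOLLOW(S) ⊇ {$,b}; new: +{$,b}
  FOLLOW[S]={$,b}  FOLLOW[A]={$,b}  FOLLOW[B]={c}
iter 2:
  B→S b S: FOLLOW(S) ⊇ FOLLOW(B) ⊇ {c}; new: +{c}
  S→a A: FOLLOW(A) ⊇ FOLLOW(S) ⊇ {$,b,c}; new: +{c}
  FOLLOW[S]={$,b,c}  FOLLOW[A]={$,b,c}  FOLLOW[B]={c}
iter 3: (stable)
  FOLLOW[S]={$,b,c}  FOLLOW[A]={$,b,c}  FOLLOW[B]={c}

FOLLOW(S) = ["$", "b", "c"]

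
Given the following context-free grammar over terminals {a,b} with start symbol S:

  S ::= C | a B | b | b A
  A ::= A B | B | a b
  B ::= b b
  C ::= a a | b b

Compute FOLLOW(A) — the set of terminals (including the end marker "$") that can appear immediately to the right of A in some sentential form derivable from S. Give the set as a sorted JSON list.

FIRST sets, iterate to fixpoint:
[1]
  A via A→a b: +{a}
  B via B→b b: +{b}
  C via C→a a: +{a}
  C via C→b b: +{b}
  S via S→C: +{a,b}
  FIRST(S)={a,b}  FIRST(A)={a}  FIRST(B)={b}  FIRST(C)={a,b}
[2]
  A via A→B: +{b}
  FIRST(S)={a,b}  FIRST(A)={a,b}  FIRST(B)={b}  FIRST(C)={a,b}
[3] — fixpoint
  FIRST(S)={a,b}  FIRST(A)={a,b}  FIRST(B)={b}  FIRST(C)={a,b}

FOLLOW sets:
seed FOLLOW(S) with $
[1]
  A→A B: FOLLOW(A) ⊇ FIRST(B) = {b}; new: +{b}
  A→A B: FOLLOW(B) ⊇ FOLLOW(A) ⊇ {b}; new: +{b}
  S→C: FOLLOW(C) ⊇ FOLLOW(S) ⊇ {$}; new: +{$}
  S→a B: FOLLOW(B) ⊇ FOLLOW(S) ⊇ {$}; new: +{$}
  S→b A: FOLLOW(A) ⊇ FOLLOW(S) ⊇ {$}; new: +{$}
  FOLLOW(S)={$}  FOLLOW(A)={$,b}  FOLLOW(B)={$,b}  FOLLOW(C)={$}
[2] done
  FOLLOW(S)={$}  FOLLOW(A)={$,b}  FOLLOW(B)={$,b}  FOLLOW(C)={$}

FOLLOW(A) = ["$", "b"]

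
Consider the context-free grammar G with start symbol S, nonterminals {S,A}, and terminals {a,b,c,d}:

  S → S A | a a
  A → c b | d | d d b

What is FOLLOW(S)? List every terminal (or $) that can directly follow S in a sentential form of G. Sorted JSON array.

Compute FIRST by fixpoint:
pass 1:
  A via A→c b: +{c}
  A via A→d: +{d}
  S via S→a a: +{a}
  FIRST[S]={a}  FIRST[A]={c,d}
pass 2: (stable)
  FIRST[S]={a}  FIRST[A]={c,d}

FOLLOW iteration:
FOLLOW(S) := {$}
pass 1:
  S→S A: FOLLOW(S) ⊇ FIRST(A) = {c,d}; new: +{c,d}
  S→S A: FOLLOW(A) ⊇ FOLLOW(S) ⊇ {$,c,d}; new: +{$,c,d}
  FOLLOW[S]={$,c,d}  FOLLOW[A]={$,c,d}
pass 2: done
  FOLLOW[S]={$,c,d}  FOLLOW[A]={$,c,d}

FOLLOW(S) = ["$", "c", "d"]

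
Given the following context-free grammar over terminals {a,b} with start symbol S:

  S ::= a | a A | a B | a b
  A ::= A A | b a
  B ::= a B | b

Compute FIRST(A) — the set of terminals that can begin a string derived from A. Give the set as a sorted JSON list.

Compute FIRST by fixpoint:
round 1:
  A via A→b a: +{b}
  B via B→a B: +{a}
  B via B→b: +{b}
  S via S→a: +{a}
  FIRST[S]={a}  FIRST[A]={b}  FIRST[B]={a,b}
round 2: — fixpoint
  FIRST[S]={a}  FIRST[A]={b}  FIRST[B]={a,b}

FIRST(A) = ["b"]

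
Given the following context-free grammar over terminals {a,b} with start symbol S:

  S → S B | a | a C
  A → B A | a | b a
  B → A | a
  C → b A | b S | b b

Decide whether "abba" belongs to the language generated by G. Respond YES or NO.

Convert to CNF:
  S -> S B | T1 C | a
  A -> B A | T0 T1 | a
  B -> B A | T0 T1 | a
  C -> T0 A | T0 S | T0 T0
  T0 -> b
  T1 -> a

CYK fill:
  T[0,0] 'a' = {A,B,S,T1}  orig:{A,B,S}
  T[1,1] 'b' = {T0}  orig:{}
  T[2,2] 'b' = {T0}  orig:{}
  T[3,3] 'a' = {A,B,S,T1}  orig:{A,B,S}
  T[0,1] 'ab' = ∅
  T[1,2] 'bb' = {C}
  T[2,3] 'ba' = {A,B,C}
  T[0,2] 'abb' = {S}
  T[1,3] 'bba' = {C}
  T[0,3] 'abba' = {S}

S ∈ T[0,3] ⇒ YES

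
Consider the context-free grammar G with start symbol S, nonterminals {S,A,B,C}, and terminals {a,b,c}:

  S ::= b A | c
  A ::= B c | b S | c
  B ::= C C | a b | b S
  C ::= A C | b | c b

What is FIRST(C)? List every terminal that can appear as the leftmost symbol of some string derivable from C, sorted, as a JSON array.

Compute FIRST by fixpoint:
round 1:
  A via A→b S: +{b}
  A via A→c: +{c}
  B via B→a b: +{a}
  B via B→b S: +{b}
  C via C→A C: +{b,c}
  S via S→b A: +{b}
  S via S→c: +{c}
  FIRST[S]={b,c}  FIRST[A]={b,c}  FIRST[B]={a,b}  FIRST[C]={b,c}
round 2:
  A via A→B c: +{a}
  B via B→C C: +{c}
  C via C→A C: +{a}
  FIRST[S]={b,c}  FIRST[A]={a,b,c}  FIRST[B]={a,b,c}  FIRST[C]={a,b,c}
round 3: (stable)
  FIRST[S]={b,c}  FIRST[A]={a,b,c}  FIRST[B]={a,b,c}  FIRST[C]={a,b,c}

FIRST(C) = ["a", "b", "c"]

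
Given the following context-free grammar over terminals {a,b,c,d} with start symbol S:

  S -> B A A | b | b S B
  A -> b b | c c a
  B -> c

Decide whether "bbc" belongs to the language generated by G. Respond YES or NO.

Convert to CNF:
  S -> B X4 | T0 X5 | b
  A -> T0 T0 | T1 X3
  B -> c
  T0 -> b
  T1 -> c
  T2 -> a
  X3 -> T1 T2
  X4 -> A A
  X5 -> S B

Fill CYK table bottom-up:
  T[0,0] 'b' = {S,T0}  orig:{S}
  T[1,1] 'b' = {S,T0}  orig:{S}
  T[2,2] 'c' = {B,T1}  orig:{B}
  T[0,1] 'bb' = {A}
  T[1,2] 'bc' = {X5}  orig:{}
  T[0,2] 'bbc' = {S}

S ∈ T[0,2] ⇒ YES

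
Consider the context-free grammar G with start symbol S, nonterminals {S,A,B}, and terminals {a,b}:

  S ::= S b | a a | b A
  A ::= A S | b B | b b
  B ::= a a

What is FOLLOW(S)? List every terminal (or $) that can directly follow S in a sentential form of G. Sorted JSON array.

FIRST sets, iterate to fixpoint:
pass 1:
  A via A→b B: +{b}
  B via B→a a: +{a}
  S via S→a a: +{a}
  S via S→b A: +{b}
  FIRST(S)={a,b}  FIRST(A)={b}  FIRST(B)={a}
pass 2: (no change)
  FIRST(S)={a,b}  FIRST(A)={b}  FIRST(B)={a}

Compute FOLLOW by fixpoint:
FOLLOW(S) := {$}
iter 1:
  A→A S: FOLLOW(A) ⊇ FIRST(S) = {a,b}; new: +{a,b}
  A→A S: FOLLOW(S) ⊇ FOLLOW(A) ⊇ {a,b}; new: +{a,b}
  A→b B: FOLLOW(B) ⊇ FOLLOW(A) ⊇ {a,b}; new: +{a,b}
  S→b A: FOLLOW(A) ⊇ FOLLOW(S) ⊇ {$,a,b}; new: +{$}
  FOLLOW[S]={$,a,b}  FOLLOW[A]={$,a,b}  FOLLOW[B]={a,b}
iter 2:
  A→b B: FOLLOW(B) ⊇ FOLLOW(A) ⊇ {$,a,b}; new: +{$}
  FOLLOW[S]={$,a,b}  FOLLOW[A]={$,a,b}  FOLLOW[B]={$,a,b}
iter 3: (no change)
  FOLLOW[S]={$,a,b}  FOLLOW[A]={$,a,b}  FOLLOW[B]={$,a,b}

FOLLOW(S) = ["$", "a", "b"]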